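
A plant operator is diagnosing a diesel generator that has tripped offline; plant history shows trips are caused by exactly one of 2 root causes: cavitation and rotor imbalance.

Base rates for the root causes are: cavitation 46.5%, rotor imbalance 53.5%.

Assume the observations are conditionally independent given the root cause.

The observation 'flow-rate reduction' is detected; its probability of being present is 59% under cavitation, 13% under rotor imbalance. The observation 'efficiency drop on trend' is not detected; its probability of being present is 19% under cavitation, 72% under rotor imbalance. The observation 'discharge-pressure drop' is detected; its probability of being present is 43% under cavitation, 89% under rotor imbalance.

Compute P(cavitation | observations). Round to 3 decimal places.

By Bayes' rule with conditional independence, the unnormalized weight for each hypothesis is prior × ∏ likelihoods (using 1 − P(present | H) for each absent observation):
  cavitation: 0.465 × 0.59 × (1 − 0.19) × 0.43 = 0.095556
  rotor imbalance: 0.535 × 0.13 × (1 − 0.72) × 0.89 = 0.017332
Normalizing constant Z = 0.095556 + 0.017332 = 0.11289.
P(cavitation | evidence) = 0.095556 / 0.11289 ≈ 0.846.

0.846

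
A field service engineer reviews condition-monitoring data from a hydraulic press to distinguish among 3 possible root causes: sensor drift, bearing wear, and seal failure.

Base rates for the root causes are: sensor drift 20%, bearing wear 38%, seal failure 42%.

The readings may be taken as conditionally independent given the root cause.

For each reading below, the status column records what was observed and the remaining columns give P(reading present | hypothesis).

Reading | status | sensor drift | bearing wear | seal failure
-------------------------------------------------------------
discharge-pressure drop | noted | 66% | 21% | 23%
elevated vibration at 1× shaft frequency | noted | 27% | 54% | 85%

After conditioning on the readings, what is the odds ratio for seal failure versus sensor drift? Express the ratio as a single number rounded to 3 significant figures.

The normalizing constant cancels in an odds ratio, so compute prior × likelihood for the two hypotheses only:
  seal failure: 0.42 × 0.23 × 0.85 = 0.08211
  sensor drift: 0.20 × 0.66 × 0.27 = 0.03564
Odds(seal failure : sensor drift) = 0.08211 / 0.03564 ≈ 2.30.

2.30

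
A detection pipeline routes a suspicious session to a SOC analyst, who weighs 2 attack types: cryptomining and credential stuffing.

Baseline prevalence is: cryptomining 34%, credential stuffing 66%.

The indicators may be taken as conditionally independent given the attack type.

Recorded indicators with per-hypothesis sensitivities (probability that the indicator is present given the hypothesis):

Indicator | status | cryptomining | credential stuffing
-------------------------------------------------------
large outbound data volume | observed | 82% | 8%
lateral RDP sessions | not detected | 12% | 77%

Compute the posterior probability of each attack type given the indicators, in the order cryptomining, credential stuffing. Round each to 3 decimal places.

0.953, 0.047

Multiply each prior by the joint likelihood of the indicator pattern (using 1 − P(present | H) for each absent indicator):
  cryptomining: 0.34 × 0.82 × (1 − 0.12) = 0.24534
  credential stuffing: 0.66 × 0.08 × (1 − 0.77) = 0.012144
The unnormalized weights sum to 0.25749.
P(cryptomining | evidence) = 0.24534 / 0.25749 ≈ 0.953
P(credential stuffing | evidence) = 0.012144 / 0.25749 ≈ 0.047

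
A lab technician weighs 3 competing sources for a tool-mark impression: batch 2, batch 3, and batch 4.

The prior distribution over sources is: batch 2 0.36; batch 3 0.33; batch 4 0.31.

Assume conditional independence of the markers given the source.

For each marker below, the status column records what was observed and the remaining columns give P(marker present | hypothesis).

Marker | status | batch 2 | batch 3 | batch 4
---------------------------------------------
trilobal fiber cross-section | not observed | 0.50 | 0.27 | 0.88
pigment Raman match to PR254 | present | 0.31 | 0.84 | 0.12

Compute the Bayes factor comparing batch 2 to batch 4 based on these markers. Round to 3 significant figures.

Joint likelihood of the marker pattern under each hypothesis (using 1 − P(present | H) for each absent marker):
  batch 2: (1 − 0.50) × 0.31 = 0.155
  batch 4: (1 − 0.88) × 0.12 = 0.0144
Bayes factor = 0.155 / 0.0144 ≈ 10.8

10.8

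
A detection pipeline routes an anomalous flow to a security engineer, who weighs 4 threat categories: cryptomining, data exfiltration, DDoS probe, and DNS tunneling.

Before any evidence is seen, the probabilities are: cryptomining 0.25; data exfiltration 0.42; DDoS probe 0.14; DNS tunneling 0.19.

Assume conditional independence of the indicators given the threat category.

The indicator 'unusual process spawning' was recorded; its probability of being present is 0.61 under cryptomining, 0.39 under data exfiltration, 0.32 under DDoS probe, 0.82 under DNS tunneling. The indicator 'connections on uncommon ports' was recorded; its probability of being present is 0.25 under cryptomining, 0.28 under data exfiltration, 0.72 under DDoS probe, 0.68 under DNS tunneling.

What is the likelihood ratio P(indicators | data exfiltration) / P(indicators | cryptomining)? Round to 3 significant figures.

The Bayes factor is the ratio of the joint likelihoods of the indicator pattern under the two hypotheses.
  data exfiltration: 0.39 × 0.28 = 0.1092
  cryptomining: 0.61 × 0.25 = 0.1525
Bayes factor = 0.1092 / 0.1525 ≈ 0.716

0.716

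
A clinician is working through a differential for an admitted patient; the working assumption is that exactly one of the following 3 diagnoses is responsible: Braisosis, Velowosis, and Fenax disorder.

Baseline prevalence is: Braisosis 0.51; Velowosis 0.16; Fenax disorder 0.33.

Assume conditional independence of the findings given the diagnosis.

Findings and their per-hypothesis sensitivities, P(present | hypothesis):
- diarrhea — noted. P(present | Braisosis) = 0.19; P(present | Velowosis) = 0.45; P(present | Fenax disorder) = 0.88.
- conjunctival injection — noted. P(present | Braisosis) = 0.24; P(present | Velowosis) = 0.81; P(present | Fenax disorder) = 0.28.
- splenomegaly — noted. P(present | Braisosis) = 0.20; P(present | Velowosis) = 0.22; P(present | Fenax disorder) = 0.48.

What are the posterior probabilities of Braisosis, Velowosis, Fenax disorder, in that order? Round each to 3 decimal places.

For each hypothesis, the unnormalized posterior weight is prior × product of the finding likelihoods:
  Braisosis: 0.51 × 0.19 × 0.24 × 0.20 = 0.0046512
  Velowosis: 0.16 × 0.45 × 0.81 × 0.22 = 0.01283
  Fenax disorder: 0.33 × 0.88 × 0.28 × 0.48 = 0.03903
The unnormalized weights sum to 0.056511.
P(Braisosis | evidence) = 0.0046512 / 0.056511 ≈ 0.082
P(Velowosis | evidence) = 0.01283 / 0.056511 ≈ 0.227
P(Fenax disorder | evidence) = 0.03903 / 0.056511 ≈ 0.691

0.082, 0.227, 0.691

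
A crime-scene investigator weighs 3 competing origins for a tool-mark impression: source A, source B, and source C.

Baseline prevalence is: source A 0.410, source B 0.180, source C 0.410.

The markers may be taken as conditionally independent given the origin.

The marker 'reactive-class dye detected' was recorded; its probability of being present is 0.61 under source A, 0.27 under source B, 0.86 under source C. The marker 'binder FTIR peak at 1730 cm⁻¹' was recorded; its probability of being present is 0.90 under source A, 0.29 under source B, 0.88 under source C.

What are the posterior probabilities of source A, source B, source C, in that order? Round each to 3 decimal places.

Multiply each prior by the joint likelihood of the marker pattern:
  source A: 0.410 × 0.61 × 0.90 = 0.22509
  source B: 0.180 × 0.27 × 0.29 = 0.014094
  source C: 0.410 × 0.86 × 0.88 = 0.31029
Marginal likelihood of the evidence = 0.54947.
P(source A | evidence) = 0.22509 / 0.54947 ≈ 0.410
P(source B | evidence) = 0.014094 / 0.54947 ≈ 0.026
P(source C | evidence) = 0.31029 / 0.54947 ≈ 0.565

0.410, 0.026, 0.565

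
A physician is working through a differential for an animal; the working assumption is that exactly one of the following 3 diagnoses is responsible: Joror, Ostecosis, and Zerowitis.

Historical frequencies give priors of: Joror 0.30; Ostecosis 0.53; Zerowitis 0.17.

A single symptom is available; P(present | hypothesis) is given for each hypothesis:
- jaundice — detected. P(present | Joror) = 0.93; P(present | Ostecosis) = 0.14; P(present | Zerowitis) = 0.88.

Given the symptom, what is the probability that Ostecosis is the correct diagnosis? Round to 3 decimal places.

By Bayes' rule, the unnormalized weight for each hypothesis is prior × likelihood:
  Joror: 0.30 × 0.93 = 0.279
  Ostecosis: 0.53 × 0.14 = 0.0742
  Zerowitis: 0.17 × 0.88 = 0.1496
The unnormalized weights sum to 0.5028.
P(Ostecosis | evidence) = 0.0742 / 0.5028 ≈ 0.148.

0.148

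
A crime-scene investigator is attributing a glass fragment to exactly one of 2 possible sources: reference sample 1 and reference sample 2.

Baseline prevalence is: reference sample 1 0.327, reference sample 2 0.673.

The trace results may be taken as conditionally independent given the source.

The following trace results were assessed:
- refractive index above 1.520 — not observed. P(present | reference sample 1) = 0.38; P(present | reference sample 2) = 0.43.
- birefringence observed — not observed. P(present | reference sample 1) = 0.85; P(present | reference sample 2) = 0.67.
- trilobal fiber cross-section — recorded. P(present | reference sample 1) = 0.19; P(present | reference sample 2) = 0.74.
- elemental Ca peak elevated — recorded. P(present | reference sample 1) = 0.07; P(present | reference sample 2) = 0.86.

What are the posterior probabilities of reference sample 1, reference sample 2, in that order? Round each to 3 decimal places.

For each hypothesis, the unnormalized posterior weight is prior × product of the trace result likelihoods (using 1 − P(present | H) for each absent trace result):
  reference sample 1: 0.327 × (1 − 0.38) × (1 − 0.85) × 0.19 × 0.07 = 0.00040447
  reference sample 2: 0.673 × (1 − 0.43) × (1 − 0.67) × 0.74 × 0.86 = 0.080563
The unnormalized weights sum to 0.080967.
P(reference sample 1 | evidence) = 0.00040447 / 0.080967 ≈ 0.005
P(reference sample 2 | evidence) = 0.080563 / 0.080967 ≈ 0.995

0.005, 0.995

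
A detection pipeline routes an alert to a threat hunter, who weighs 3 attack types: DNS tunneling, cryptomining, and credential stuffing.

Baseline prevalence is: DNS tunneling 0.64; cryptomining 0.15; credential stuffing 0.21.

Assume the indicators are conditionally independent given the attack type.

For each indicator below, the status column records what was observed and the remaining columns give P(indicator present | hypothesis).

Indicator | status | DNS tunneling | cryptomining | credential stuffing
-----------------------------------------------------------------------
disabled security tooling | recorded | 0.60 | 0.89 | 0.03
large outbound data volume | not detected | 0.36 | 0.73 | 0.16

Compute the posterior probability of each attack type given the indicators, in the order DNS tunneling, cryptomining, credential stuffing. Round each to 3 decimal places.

0.856, 0.126, 0.018

Multiply each prior by the joint likelihood of the indicator pattern (using 1 − P(present | H) for each absent indicator):
  DNS tunneling: 0.64 × 0.60 × (1 − 0.36) = 0.24576
  cryptomining: 0.15 × 0.89 × (1 − 0.73) = 0.036045
  credential stuffing: 0.21 × 0.03 × (1 − 0.16) = 0.005292
Marginal likelihood of the evidence = 0.2871.
P(DNS tunneling | evidence) = 0.24576 / 0.2871 ≈ 0.856
P(cryptomining | evidence) = 0.036045 / 0.2871 ≈ 0.126
P(credential stuffing | evidence) = 0.005292 / 0.2871 ≈ 0.018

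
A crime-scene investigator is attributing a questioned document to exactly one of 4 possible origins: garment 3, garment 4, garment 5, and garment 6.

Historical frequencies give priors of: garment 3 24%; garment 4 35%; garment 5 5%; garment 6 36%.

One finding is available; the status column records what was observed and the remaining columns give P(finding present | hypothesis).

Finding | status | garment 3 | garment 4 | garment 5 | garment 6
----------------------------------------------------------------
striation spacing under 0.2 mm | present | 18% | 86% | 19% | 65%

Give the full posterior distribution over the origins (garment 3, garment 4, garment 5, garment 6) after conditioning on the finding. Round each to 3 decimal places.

0.074, 0.512, 0.016, 0.398

By Bayes' rule, the unnormalized weight for each hypothesis is prior × likelihood:
  garment 3: 0.24 × 0.18 = 0.0432
  garment 4: 0.35 × 0.86 = 0.301
  garment 5: 0.05 × 0.19 = 0.0095
  garment 6: 0.36 × 0.65 = 0.234
Marginal likelihood of the evidence = 0.5877.
P(garment 3 | evidence) = 0.0432 / 0.5877 ≈ 0.074
P(garment 4 | evidence) = 0.301 / 0.5877 ≈ 0.512
P(garment 5 | evidence) = 0.0095 / 0.5877 ≈ 0.016
P(garment 6 | evidence) = 0.234 / 0.5877 ≈ 0.398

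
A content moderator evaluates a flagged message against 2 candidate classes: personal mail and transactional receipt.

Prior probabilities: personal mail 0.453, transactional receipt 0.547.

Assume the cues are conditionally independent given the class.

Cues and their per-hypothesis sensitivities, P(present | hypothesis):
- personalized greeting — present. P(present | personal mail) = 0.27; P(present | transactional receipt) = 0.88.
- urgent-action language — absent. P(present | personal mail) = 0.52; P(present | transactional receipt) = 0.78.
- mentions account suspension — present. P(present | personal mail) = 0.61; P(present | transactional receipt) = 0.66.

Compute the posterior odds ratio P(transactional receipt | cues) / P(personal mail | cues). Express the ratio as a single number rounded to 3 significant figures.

The normalizing constant cancels in an odds ratio, so compute prior × likelihood for the two hypotheses only (using 1 − P(present | H) for each absent cue):
  transactional receipt: 0.547 × 0.88 × (1 − 0.78) × 0.66 = 0.069893
  personal mail: 0.453 × 0.27 × (1 − 0.52) × 0.61 = 0.035812
Posterior odds = 0.069893 / 0.035812 ≈ 1.95.

1.95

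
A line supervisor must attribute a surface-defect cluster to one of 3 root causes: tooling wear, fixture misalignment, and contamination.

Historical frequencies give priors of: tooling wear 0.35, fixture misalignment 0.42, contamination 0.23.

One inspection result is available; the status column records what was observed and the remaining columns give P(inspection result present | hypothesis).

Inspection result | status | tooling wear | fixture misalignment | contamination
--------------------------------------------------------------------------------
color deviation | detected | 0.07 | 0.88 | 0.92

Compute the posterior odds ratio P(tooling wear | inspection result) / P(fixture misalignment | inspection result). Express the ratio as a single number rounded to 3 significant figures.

0.0663

Unnormalized posterior weight (prior times the inspection result likelihood) for each of the two hypotheses:
  tooling wear: 0.35 × 0.07 = 0.0245
  fixture misalignment: 0.42 × 0.88 = 0.3696
Odds(tooling wear : fixture misalignment) = 0.0245 / 0.3696 ≈ 0.0663.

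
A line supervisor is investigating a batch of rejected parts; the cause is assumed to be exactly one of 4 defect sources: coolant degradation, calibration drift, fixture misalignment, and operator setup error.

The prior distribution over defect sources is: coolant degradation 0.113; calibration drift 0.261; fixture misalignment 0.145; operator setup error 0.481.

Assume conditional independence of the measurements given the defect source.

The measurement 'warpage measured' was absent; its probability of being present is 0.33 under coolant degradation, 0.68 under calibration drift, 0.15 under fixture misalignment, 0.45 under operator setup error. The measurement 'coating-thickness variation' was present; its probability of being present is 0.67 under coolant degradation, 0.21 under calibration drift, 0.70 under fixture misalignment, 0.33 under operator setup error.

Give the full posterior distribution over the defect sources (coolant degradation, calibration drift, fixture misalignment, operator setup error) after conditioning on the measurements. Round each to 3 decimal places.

For each hypothesis, the unnormalized posterior weight is prior × product of the measurement likelihoods (using 1 − P(present | H) for each absent measurement):
  coolant degradation: 0.113 × (1 − 0.33) × 0.67 = 0.050726
  calibration drift: 0.261 × (1 − 0.68) × 0.21 = 0.017539
  fixture misalignment: 0.145 × (1 − 0.15) × 0.70 = 0.086275
  operator setup error: 0.481 × (1 − 0.45) × 0.33 = 0.087302
The unnormalized weights sum to 0.24184.
P(coolant degradation | evidence) = 0.050726 / 0.24184 ≈ 0.210
P(calibration drift | evidence) = 0.017539 / 0.24184 ≈ 0.073
P(fixture misalignment | evidence) = 0.086275 / 0.24184 ≈ 0.357
P(operator setup error | evidence) = 0.087302 / 0.24184 ≈ 0.361

0.210, 0.073, 0.357, 0.361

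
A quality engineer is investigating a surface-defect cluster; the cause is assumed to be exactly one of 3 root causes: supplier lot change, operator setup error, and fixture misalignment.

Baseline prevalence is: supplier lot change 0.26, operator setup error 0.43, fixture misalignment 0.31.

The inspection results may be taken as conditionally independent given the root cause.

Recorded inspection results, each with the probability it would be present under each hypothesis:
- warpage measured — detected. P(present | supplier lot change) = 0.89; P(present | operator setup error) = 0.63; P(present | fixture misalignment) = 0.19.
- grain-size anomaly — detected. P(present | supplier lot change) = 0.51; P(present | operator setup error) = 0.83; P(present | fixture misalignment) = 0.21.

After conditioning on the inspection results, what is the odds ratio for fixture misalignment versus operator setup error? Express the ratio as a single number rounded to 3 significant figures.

0.0550

The normalizing constant cancels in an odds ratio, so compute prior × likelihood for the two hypotheses only:
  fixture misalignment: 0.31 × 0.19 × 0.21 = 0.012369
  operator setup error: 0.43 × 0.63 × 0.83 = 0.22485
Posterior odds = 0.012369 / 0.22485 ≈ 0.0550.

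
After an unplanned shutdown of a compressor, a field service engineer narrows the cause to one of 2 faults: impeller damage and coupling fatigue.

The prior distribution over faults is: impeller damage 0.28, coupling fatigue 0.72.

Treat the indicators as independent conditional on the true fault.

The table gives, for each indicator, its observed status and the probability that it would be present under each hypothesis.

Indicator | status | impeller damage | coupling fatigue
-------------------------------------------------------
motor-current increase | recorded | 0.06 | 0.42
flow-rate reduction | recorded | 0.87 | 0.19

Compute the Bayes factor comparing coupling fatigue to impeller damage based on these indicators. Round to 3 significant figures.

1.53

Joint likelihood of the indicator pattern under each hypothesis:
  coupling fatigue: 0.42 × 0.19 = 0.0798
  impeller damage: 0.06 × 0.87 = 0.0522
Bayes factor = 0.0798 / 0.0522 ≈ 1.53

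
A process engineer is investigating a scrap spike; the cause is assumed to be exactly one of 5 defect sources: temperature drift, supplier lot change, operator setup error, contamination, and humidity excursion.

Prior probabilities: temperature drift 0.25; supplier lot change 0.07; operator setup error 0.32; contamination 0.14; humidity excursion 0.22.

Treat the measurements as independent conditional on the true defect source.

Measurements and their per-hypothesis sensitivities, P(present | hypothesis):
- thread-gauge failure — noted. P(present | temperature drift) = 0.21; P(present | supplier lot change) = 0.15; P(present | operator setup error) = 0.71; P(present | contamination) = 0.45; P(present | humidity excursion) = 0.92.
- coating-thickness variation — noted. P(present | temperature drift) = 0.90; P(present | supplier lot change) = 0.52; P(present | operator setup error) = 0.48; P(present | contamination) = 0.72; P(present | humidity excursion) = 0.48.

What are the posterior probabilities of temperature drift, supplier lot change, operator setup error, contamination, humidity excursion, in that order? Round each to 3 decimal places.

By Bayes' rule with conditional independence, the unnormalized weight for each hypothesis is prior × ∏ likelihoods:
  temperature drift: 0.25 × 0.21 × 0.90 = 0.04725
  supplier lot change: 0.07 × 0.15 × 0.52 = 0.00546
  operator setup error: 0.32 × 0.71 × 0.48 = 0.10906
  contamination: 0.14 × 0.45 × 0.72 = 0.04536
  humidity excursion: 0.22 × 0.92 × 0.48 = 0.097152
Normalizing constant Z = 0.04725 + 0.00546 + 0.10906 + 0.04536 + 0.097152 = 0.30428.
P(temperature drift | evidence) = 0.04725 / 0.30428 ≈ 0.155
P(supplier lot change | evidence) = 0.00546 / 0.30428 ≈ 0.018
P(operator setup error | evidence) = 0.10906 / 0.30428 ≈ 0.358
P(contamination | evidence) = 0.04536 / 0.30428 ≈ 0.149
P(humidity excursion | evidence) = 0.097152 / 0.30428 ≈ 0.319

0.155, 0.018, 0.358, 0.149, 0.319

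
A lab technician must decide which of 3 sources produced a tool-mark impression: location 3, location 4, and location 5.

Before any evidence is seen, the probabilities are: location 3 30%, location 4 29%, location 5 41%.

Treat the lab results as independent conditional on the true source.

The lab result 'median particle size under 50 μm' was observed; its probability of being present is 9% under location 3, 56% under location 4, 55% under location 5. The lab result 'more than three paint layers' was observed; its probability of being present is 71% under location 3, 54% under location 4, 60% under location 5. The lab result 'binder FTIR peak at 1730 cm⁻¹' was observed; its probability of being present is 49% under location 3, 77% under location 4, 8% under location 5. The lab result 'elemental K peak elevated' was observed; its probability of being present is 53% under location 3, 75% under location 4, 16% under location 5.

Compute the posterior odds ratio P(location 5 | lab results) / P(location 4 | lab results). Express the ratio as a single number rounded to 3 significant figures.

Posterior odds equal prior odds times the likelihood ratio; only the two competing hypotheses matter.
  location 5: 0.41 × 0.55 × 0.60 × 0.08 × 0.16 = 0.0017318
  location 4: 0.29 × 0.56 × 0.54 × 0.77 × 0.75 = 0.050644
Posterior odds = 0.0017318 / 0.050644 ≈ 0.0342.

0.0342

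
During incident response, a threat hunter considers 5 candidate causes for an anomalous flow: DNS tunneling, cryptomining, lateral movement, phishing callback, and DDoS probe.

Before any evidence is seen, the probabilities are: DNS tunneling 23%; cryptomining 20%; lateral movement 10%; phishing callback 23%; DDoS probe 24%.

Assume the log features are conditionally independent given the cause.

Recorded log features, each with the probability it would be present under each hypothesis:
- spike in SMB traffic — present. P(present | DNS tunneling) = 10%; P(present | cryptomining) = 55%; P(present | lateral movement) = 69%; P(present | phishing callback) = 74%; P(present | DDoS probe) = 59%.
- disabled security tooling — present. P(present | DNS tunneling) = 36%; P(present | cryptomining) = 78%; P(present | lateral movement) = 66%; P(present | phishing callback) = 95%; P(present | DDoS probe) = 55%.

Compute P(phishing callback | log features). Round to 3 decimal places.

0.426

For each hypothesis, the unnormalized posterior weight is prior × product of the log feature likelihoods:
  DNS tunneling: 0.23 × 0.10 × 0.36 = 0.00828
  cryptomining: 0.20 × 0.55 × 0.78 = 0.0858
  lateral movement: 0.10 × 0.69 × 0.66 = 0.04554
  phishing callback: 0.23 × 0.74 × 0.95 = 0.16169
  DDoS probe: 0.24 × 0.59 × 0.55 = 0.07788
Normalizing constant Z = 0.00828 + 0.0858 + 0.04554 + 0.16169 + 0.07788 = 0.37919.
P(phishing callback | evidence) = 0.16169 / 0.37919 ≈ 0.426.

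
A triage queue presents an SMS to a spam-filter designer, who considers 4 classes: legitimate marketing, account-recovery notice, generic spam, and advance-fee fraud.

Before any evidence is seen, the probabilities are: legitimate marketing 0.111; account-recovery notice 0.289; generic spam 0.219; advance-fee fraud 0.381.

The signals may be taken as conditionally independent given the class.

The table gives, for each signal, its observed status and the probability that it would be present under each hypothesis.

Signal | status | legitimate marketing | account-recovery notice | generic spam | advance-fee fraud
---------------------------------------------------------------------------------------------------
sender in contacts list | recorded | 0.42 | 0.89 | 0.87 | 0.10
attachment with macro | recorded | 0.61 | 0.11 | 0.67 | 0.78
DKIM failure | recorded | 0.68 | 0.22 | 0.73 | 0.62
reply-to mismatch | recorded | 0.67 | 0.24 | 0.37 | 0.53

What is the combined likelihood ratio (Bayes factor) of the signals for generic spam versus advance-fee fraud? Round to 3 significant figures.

The Bayes factor is the ratio of the joint likelihoods of the signal pattern under the two hypotheses.
  generic spam: 0.87 × 0.67 × 0.73 × 0.37 = 0.15744
  advance-fee fraud: 0.10 × 0.78 × 0.62 × 0.53 = 0.025631
Bayes factor = 0.15744 / 0.025631 ≈ 6.14

6.14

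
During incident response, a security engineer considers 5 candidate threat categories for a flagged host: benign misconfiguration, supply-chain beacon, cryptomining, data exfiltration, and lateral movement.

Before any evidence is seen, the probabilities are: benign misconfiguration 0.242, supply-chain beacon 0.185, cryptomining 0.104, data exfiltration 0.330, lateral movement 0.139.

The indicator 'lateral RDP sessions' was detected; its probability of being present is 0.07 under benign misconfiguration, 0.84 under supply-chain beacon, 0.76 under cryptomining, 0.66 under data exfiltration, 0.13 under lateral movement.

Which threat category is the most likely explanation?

data exfiltration

Multiply each prior by the likelihood of the indicator:
  benign misconfiguration: 0.242 × 0.07 = 0.01694
  supply-chain beacon: 0.185 × 0.84 = 0.1554
  cryptomining: 0.104 × 0.76 = 0.07904
  data exfiltration: 0.330 × 0.66 = 0.2178
  lateral movement: 0.139 × 0.13 = 0.01807
The unnormalized weights sum to 0.48725.
P(benign misconfiguration | evidence) ≈ 0.01694 / 0.48725 ≈ 0.035
P(supply-chain beacon | evidence) ≈ 0.1554 / 0.48725 ≈ 0.319
P(cryptomining | evidence) ≈ 0.07904 / 0.48725 ≈ 0.162
P(data exfiltration | evidence) ≈ 0.2178 / 0.48725 ≈ 0.447
P(lateral movement | evidence) ≈ 0.01807 / 0.48725 ≈ 0.037
The largest is 0.447, so data exfiltration is most probable.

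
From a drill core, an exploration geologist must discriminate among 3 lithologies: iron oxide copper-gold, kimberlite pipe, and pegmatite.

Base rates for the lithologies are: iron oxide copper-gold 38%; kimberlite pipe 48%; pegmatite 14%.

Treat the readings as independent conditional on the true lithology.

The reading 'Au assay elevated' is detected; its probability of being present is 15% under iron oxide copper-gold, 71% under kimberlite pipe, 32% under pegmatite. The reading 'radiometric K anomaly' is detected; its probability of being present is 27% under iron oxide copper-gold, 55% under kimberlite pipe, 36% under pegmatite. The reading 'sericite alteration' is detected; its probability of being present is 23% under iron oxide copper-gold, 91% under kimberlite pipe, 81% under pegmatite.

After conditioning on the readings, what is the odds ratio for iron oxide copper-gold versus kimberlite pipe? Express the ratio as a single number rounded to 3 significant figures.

0.0208

The normalizing constant cancels in an odds ratio, so compute prior × likelihood for the two hypotheses only:
  iron oxide copper-gold: 0.38 × 0.15 × 0.27 × 0.23 = 0.0035397
  kimberlite pipe: 0.48 × 0.71 × 0.55 × 0.91 = 0.17057
Posterior odds = 0.0035397 / 0.17057 ≈ 0.0208.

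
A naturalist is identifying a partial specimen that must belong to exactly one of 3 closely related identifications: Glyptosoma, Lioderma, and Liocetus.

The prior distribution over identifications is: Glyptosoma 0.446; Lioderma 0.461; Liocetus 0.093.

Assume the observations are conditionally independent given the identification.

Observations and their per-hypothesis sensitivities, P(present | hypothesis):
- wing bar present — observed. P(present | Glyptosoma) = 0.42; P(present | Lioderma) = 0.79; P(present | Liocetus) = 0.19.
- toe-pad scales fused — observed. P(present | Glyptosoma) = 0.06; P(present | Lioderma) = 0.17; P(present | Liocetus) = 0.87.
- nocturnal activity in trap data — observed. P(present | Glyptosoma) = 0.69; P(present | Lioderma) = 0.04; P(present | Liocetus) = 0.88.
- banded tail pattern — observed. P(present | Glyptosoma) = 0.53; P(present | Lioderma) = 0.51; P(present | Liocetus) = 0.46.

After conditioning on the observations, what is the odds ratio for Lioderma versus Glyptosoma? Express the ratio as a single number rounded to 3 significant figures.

0.307

Posterior odds equal prior odds times the likelihood ratio; only the two competing hypotheses matter.
  Lioderma: 0.461 × 0.79 × 0.17 × 0.04 × 0.51 = 0.001263
  Glyptosoma: 0.446 × 0.42 × 0.06 × 0.69 × 0.53 = 0.0041102
Posterior odds = 0.001263 / 0.0041102 ≈ 0.307.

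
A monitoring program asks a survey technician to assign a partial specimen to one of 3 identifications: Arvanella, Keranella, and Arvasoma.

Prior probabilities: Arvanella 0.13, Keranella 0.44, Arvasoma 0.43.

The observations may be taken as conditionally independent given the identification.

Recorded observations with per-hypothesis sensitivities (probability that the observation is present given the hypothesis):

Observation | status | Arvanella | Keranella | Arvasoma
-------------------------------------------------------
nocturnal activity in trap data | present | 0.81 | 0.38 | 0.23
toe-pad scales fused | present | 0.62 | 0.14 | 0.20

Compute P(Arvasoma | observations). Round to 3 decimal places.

0.182

By Bayes' rule with conditional independence, the unnormalized weight for each hypothesis is prior × ∏ likelihoods:
  Arvanella: 0.13 × 0.81 × 0.62 = 0.065286
  Keranella: 0.44 × 0.38 × 0.14 = 0.023408
  Arvasoma: 0.43 × 0.23 × 0.20 = 0.01978
The unnormalized weights sum to 0.10847.
P(Arvasoma | evidence) = 0.01978 / 0.10847 ≈ 0.182.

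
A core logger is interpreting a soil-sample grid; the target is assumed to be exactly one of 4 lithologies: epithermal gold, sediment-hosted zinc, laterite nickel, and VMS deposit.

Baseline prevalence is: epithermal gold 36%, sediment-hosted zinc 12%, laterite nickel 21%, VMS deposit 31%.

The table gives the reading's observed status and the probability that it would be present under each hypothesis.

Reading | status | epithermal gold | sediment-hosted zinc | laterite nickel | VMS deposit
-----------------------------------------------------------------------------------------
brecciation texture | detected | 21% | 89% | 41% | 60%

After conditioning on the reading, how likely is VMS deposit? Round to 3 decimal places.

By Bayes' rule, the unnormalized weight for each hypothesis is prior × likelihood:
  epithermal gold: 0.36 × 0.21 = 0.0756
  sediment-hosted zinc: 0.12 × 0.89 = 0.1068
  laterite nickel: 0.21 × 0.41 = 0.0861
  VMS deposit: 0.31 × 0.60 = 0.186
The unnormalized weights sum to 0.4545.
P(VMS deposit | evidence) = 0.186 / 0.4545 ≈ 0.409.

0.409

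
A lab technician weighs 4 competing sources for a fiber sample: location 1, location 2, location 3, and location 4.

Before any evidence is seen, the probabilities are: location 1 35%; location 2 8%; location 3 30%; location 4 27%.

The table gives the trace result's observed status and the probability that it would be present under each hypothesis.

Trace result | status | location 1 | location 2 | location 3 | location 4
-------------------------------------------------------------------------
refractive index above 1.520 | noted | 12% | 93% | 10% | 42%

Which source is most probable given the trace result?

By Bayes' rule, the unnormalized weight for each hypothesis is prior × likelihood:
  location 1: 0.35 × 0.12 = 0.042
  location 2: 0.08 × 0.93 = 0.0744
  location 3: 0.30 × 0.10 = 0.03
  location 4: 0.27 × 0.42 = 0.1134
Marginal likelihood of the evidence = 0.2598.
P(location 1 | evidence) ≈ 0.042 / 0.2598 ≈ 0.162
P(location 2 | evidence) ≈ 0.0744 / 0.2598 ≈ 0.286
P(location 3 | evidence) ≈ 0.03 / 0.2598 ≈ 0.115
P(location 4 | evidence) ≈ 0.1134 / 0.2598 ≈ 0.436
The largest is 0.436, so location 4 is most probable.

location 4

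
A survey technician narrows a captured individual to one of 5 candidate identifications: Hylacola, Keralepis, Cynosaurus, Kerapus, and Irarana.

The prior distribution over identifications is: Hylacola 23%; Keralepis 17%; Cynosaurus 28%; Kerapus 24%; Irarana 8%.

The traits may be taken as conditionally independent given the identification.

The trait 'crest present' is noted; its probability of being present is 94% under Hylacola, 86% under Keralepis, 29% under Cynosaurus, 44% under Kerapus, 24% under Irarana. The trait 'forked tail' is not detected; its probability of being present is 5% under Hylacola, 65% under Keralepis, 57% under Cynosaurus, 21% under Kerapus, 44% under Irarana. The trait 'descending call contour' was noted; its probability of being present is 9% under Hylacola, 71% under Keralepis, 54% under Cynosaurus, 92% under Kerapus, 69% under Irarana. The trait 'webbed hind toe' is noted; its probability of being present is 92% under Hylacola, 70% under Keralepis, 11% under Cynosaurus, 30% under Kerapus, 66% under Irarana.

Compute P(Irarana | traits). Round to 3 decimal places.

By Bayes' rule with conditional independence, the unnormalized weight for each hypothesis is prior × ∏ likelihoods (using 1 − P(present | H) for each absent trait):
  Hylacola: 0.23 × 0.94 × (1 − 0.05) × 0.09 × 0.92 = 0.017006
  Keralepis: 0.17 × 0.86 × (1 − 0.65) × 0.71 × 0.70 = 0.025431
  Cynosaurus: 0.28 × 0.29 × (1 − 0.57) × 0.54 × 0.11 = 0.002074
  Kerapus: 0.24 × 0.44 × (1 − 0.21) × 0.92 × 0.30 = 0.023025
  Irarana: 0.08 × 0.24 × (1 − 0.44) × 0.69 × 0.66 = 0.0048965
The unnormalized weights sum to 0.072433.
P(Irarana | evidence) = 0.0048965 / 0.072433 ≈ 0.068.

0.068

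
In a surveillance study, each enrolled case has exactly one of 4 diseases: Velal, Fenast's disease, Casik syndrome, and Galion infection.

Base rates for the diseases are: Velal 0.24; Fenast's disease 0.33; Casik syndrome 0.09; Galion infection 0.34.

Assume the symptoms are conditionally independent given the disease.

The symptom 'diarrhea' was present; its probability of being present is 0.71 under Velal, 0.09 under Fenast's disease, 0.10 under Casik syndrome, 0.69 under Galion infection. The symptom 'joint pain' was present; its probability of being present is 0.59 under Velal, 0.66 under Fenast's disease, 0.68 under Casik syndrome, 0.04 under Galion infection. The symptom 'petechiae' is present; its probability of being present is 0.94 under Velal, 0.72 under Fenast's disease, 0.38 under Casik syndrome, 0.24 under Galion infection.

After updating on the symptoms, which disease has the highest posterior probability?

Velal

By Bayes' rule with conditional independence, the unnormalized weight for each hypothesis is prior × ∏ likelihoods:
  Velal: 0.24 × 0.71 × 0.59 × 0.94 = 0.094504
  Fenast's disease: 0.33 × 0.09 × 0.66 × 0.72 = 0.014113
  Casik syndrome: 0.09 × 0.10 × 0.68 × 0.38 = 0.0023256
  Galion infection: 0.34 × 0.69 × 0.04 × 0.24 = 0.0022522
Marginal likelihood of the evidence = 0.1132.
P(Velal | evidence) ≈ 0.094504 / 0.1132 ≈ 0.835
P(Fenast's disease | evidence) ≈ 0.014113 / 0.1132 ≈ 0.125
P(Casik syndrome | evidence) ≈ 0.0023256 / 0.1132 ≈ 0.021
P(Galion infection | evidence) ≈ 0.0022522 / 0.1132 ≈ 0.020
The largest is 0.835, so Velal is most probable.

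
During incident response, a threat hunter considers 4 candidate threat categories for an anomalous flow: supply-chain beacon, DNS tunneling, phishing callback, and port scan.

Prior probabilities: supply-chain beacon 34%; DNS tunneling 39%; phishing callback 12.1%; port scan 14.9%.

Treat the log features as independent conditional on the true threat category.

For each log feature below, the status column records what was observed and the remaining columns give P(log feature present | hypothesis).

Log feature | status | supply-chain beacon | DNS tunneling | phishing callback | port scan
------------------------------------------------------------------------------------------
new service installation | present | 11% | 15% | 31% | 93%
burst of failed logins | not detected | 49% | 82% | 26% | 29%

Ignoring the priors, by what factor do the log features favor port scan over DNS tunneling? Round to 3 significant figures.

Joint likelihood of the log feature pattern under each hypothesis (using 1 − P(present | H) for each absent log feature):
  port scan: 0.93 × (1 − 0.29) = 0.6603
  DNS tunneling: 0.15 × (1 − 0.82) = 0.027
Bayes factor = 0.6603 / 0.027 ≈ 24.5

24.5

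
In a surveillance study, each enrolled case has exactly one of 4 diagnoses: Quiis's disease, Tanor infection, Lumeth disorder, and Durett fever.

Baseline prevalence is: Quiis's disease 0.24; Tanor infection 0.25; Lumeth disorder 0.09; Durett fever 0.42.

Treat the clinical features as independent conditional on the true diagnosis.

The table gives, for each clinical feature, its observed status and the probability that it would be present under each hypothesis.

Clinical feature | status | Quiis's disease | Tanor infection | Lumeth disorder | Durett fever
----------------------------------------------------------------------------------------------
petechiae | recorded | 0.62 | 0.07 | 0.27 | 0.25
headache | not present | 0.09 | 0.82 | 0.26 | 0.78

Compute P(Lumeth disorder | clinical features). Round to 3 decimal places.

0.100

By Bayes' rule with conditional independence, the unnormalized weight for each hypothesis is prior × ∏ likelihoods (using 1 − P(present | H) for each absent clinical feature):
  Quiis's disease: 0.24 × 0.62 × (1 − 0.09) = 0.13541
  Tanor infection: 0.25 × 0.07 × (1 − 0.82) = 0.00315
  Lumeth disorder: 0.09 × 0.27 × (1 − 0.26) = 0.017982
  Durett fever: 0.42 × 0.25 × (1 − 0.78) = 0.0231
Marginal likelihood of the evidence = 0.17964.
P(Lumeth disorder | evidence) = 0.017982 / 0.17964 ≈ 0.100.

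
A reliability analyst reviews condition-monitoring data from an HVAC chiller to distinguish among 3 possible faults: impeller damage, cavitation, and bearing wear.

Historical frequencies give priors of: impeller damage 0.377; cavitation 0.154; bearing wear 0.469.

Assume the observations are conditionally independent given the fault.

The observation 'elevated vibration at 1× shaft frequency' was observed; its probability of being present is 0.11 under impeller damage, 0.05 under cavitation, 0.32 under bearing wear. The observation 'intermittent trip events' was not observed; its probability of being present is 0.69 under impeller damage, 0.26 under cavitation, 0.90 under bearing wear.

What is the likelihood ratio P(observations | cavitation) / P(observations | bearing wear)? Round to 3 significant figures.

Take the product of per-observation likelihoods under each hypothesis (using 1 − P(present | H) for each absent observation), then divide.
  cavitation: 0.05 × (1 − 0.26) = 0.037
  bearing wear: 0.32 × (1 − 0.90) = 0.032
Bayes factor = 0.037 / 0.032 ≈ 1.16

1.16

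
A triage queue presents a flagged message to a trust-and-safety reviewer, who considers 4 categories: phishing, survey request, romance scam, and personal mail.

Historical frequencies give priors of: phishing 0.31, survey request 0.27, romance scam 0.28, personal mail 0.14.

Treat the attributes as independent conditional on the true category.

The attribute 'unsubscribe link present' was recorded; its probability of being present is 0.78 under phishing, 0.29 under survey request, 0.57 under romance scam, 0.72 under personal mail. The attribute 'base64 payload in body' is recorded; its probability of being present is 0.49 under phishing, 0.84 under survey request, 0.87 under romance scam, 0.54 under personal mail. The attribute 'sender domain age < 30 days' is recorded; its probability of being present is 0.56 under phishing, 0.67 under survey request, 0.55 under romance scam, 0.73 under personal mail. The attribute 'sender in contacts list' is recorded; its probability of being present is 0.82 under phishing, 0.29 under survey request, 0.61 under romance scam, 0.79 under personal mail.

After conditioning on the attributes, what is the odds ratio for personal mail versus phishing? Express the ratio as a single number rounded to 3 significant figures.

Unnormalized posterior weight (prior times the attribute likelihoods) for each of the two hypotheses:
  personal mail: 0.14 × 0.72 × 0.54 × 0.73 × 0.79 = 0.031391
  phishing: 0.31 × 0.78 × 0.49 × 0.56 × 0.82 = 0.054407
Posterior odds = 0.031391 / 0.054407 ≈ 0.577.

0.577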